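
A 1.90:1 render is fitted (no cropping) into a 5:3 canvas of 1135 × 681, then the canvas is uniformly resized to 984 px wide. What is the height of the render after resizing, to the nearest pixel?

Fitted into 1135×681, the render spans the width; its height is 1135 / 1.900 ≈ 597.37 px.
Scaling 1135 → 984 is ×0.8670, so the height becomes 597.37 × 0.8670 ≈ 517.89 px.

518 px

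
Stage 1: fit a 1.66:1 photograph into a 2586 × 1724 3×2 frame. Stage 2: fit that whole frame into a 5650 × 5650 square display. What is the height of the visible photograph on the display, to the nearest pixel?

First fit — 1.66:1 into 2586×1724 spans the width: 2586.00 × 1557.83.
Second fit — the 3×2 canvas into 5650×5650 spans the width: 5650.00 × 3766.67 (×2.1848 from 2586×1724).
So the photograph's height is 1557.83 × 2.1848 ≈ 3403.61.

3404 px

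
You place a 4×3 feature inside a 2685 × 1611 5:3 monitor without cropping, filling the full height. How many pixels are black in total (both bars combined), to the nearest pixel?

865107 pixels

The feature is 1611 × 4/3 ≈ 2148.0000 px wide.
Leftover width: 2685 − 2148.0000 = 537.0000 px.
That's 537.0000 × 1611 ≈ 865107 black pixels.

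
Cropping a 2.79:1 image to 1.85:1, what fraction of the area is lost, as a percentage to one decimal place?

33.7%

Going from 2.79:1 to 1.85:1 means cutting width while keeping height.
Fraction kept = (1.850)/(2.790) ≈ 66.31%, so 33.69% is lost.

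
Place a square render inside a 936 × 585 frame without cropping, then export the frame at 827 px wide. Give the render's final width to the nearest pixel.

At 936×585 the render is height-limited, so width = 585 × 1/1 ≈ 585.00 px.
Scaling 936 → 827 is ×0.8835, so the width becomes 585.00 × 0.8835 ≈ 516.88 px.

517 px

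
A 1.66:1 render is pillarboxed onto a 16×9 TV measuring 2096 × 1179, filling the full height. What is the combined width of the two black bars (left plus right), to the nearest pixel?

139 px

Content width = 1179 × 1.660 ≈ 1957.14 px.
Black = 2096 − 1957.14 = 138.86 px.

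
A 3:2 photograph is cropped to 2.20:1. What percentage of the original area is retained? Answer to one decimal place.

2.20:1 is wider than 3:2, so the crop keeps the full width and trims the height.
Fraction kept = (1.500)/(2.200) ≈ 68.18%.

68.2%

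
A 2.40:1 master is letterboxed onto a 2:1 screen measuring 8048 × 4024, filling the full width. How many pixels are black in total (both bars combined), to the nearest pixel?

5397525 pixels

That makes the image 3353.3333 px tall (8048 / 2.400).
4024 − 3353.3333 = 670.6667 px of bars.
That's 670.6667 × 8048 ≈ 5397525 black pixels.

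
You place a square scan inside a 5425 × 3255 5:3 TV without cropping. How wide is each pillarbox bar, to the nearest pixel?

square (1.000) < 5:3 (1.667), so the scan fills the height.
That makes the image 3255.00 px wide (3255 × 1/1).
Black = 5425 − 3255.00 = 2170.00 px, or 1085.00 per bar.

1085 px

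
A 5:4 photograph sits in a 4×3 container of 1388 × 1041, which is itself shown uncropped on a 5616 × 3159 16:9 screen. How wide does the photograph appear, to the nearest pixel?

3949 px

Inside the 1388×1041 canvas the photograph is height-limited at 1301.25 × 1041.00.
4×3 in 5616×3159: fills the height, so the intermediate becomes 4212.00 × 3159.00 — a scale of ×3.0346.
So the photograph's width is 1301.25 × 3.0346 ≈ 3948.75.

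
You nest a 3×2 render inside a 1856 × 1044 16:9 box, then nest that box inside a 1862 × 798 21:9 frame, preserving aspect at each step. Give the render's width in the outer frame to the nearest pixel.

1197 px

First fit — 3×2 into 1856×1044 spans the height: 1566.00 × 1044.00.
16:9 in 1862×798: fills the height, so the intermediate becomes 1418.67 × 798.00 — a scale of ×0.7644.
So the render's width is 1566.00 × 0.7644 ≈ 1197.00.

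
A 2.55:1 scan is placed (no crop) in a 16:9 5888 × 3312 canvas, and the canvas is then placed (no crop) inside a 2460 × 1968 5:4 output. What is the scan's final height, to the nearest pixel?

Inside the 5888×3312 canvas the scan is width-limited at 5888.00 × 2309.02.
Second fit — the 16:9 canvas into 2460×1968 spans the width: 2460.00 × 1383.75 (×0.4178 from 5888×3312).
Applying the same ×0.4178: 2309.02 → 964.71.

965 px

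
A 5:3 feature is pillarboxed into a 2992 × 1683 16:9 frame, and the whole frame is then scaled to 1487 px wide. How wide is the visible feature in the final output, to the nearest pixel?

1394 px

In the 2992×1683 frame the feature fills the height: width = 1683 × 5/3 ≈ 2805.00 px.
Scaling 2992 → 1487 is ×0.4970, so the width becomes 2805.00 × 0.4970 ≈ 1394.06 px.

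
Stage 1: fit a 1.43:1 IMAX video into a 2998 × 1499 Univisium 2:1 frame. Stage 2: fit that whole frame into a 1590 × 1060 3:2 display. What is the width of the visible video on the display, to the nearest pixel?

1137 px

1.43:1 IMAX in 2998×1499: fills the height, so the video is 2143.57 × 1499.00.
Univisium 2:1 in 1590×1060: fills the width, so the intermediate becomes 1590.00 × 795.00 — a scale of ×0.5304.
The video scales with it: width 2143.57 × 0.5304 ≈ 1136.85.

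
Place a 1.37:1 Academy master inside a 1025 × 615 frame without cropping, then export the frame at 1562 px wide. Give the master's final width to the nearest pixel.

In the 1025×615 frame the master fills the height: width = 615 × 1.370 ≈ 842.55 px.
Scaling 1025 → 1562 is ×1.5239, so the width becomes 842.55 × 1.5239 ≈ 1283.96 px.

1284 px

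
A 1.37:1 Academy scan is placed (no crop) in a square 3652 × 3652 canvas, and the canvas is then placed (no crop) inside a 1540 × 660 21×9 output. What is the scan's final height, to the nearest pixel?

Inside the 3652×3652 canvas the scan is width-limited at 3652.00 × 2665.69.
square in 1540×660: fills the height, so the intermediate becomes 660.00 × 660.00 — a scale of ×0.1807.
Applying the same ×0.1807: 2665.69 → 481.75.

482 px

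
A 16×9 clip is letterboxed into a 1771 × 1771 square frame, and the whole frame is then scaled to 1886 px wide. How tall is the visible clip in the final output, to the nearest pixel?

In the 1771×1771 frame the clip fills the width: height = 1771 × 9/16 ≈ 996.19 px.
Scaling 1771 → 1886 is ×1.0649, so the height becomes 996.19 × 1.0649 ≈ 1060.88 px.

1061 px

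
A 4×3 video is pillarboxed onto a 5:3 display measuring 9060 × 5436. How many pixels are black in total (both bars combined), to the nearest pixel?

9850032 pixels

4×3 is narrower than 5:3, so it spans the full height.
The video is 5436 × 4/3 ≈ 7248.0000 px wide.
Black = 9060 − 7248.0000 = 1812.0000 px.
That's 1812.0000 × 5436 ≈ 9850032 black pixels.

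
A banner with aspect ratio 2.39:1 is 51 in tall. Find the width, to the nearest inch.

Width = 51 × 2.390 = 121.89.

122 in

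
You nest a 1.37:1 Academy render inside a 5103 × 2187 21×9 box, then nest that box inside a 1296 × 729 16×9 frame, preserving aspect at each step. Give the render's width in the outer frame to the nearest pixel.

First fit — 1.37:1 Academy into 5103×2187 spans the height: 2996.19 × 2187.00.
The 21×9 canvas is width-limited in 1296×729, giving 1296.00 × 555.43; scale factor 0.2540.
So the render's width is 2996.19 × 0.2540 ≈ 760.94.

761 px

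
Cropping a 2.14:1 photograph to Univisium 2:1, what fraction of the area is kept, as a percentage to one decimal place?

Univisium 2:1 is narrower than 2.14:1, so the crop keeps the full height and trims the width.
Area ratio = (2.000)/(2.140) = 93.46% retained.

93.5%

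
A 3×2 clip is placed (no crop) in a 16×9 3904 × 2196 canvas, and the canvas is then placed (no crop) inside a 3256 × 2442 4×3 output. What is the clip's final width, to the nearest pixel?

2747 px

3×2 in 3904×2196: fills the height, so the clip is 3294.00 × 2196.00.
The 16×9 canvas is width-limited in 3256×2442, giving 3256.00 × 1831.50; scale factor 0.8340.
So the clip's width is 3294.00 × 0.8340 ≈ 2747.25.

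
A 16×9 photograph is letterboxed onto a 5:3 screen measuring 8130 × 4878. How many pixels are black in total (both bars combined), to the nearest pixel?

16×9 is wider than 5:3, so it spans the full width.
Content height = 8130 × 9/16 ≈ 4573.1250 px.
Leftover height: 4878 − 4573.1250 = 304.8750 px.
That's 304.8750 × 8130 ≈ 2478634 black pixels.

2478634 pixels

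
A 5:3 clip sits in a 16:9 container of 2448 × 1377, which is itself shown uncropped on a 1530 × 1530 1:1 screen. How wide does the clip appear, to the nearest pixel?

1434 px

Inside the 2448×1377 canvas the clip is height-limited at 2295.00 × 1377.00.
16:9 in 1530×1530: fills the width, so the intermediate becomes 1530.00 × 860.62 — a scale of ×0.6250.
The clip scales with it: width 2295.00 × 0.6250 ≈ 1434.38.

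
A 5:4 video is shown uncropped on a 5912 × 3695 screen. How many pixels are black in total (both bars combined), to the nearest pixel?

4778559 pixels

Since 1.250 < 1.600, the video is height-limited.
The video is 3695 × 5/4 ≈ 4618.7500 px wide.
5912 − 4618.7500 = 1293.2500 px of bars.
Bar area = 1293.2500 × 3695 ≈ 4778559 px.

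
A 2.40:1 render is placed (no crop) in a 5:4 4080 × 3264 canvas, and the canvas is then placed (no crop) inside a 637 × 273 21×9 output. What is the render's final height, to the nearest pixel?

2.40:1 in 4080×3264: fills the width, so the render is 4080.00 × 1700.00.
5:4 in 637×273: fills the height, so the intermediate becomes 341.25 × 273.00 — a scale of ×0.0836.
The render scales with it: height 1700.00 × 0.0836 ≈ 142.19.

142 px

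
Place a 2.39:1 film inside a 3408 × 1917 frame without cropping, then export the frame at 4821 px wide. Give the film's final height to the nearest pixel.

2017 px

In the 3408×1917 frame the film fills the width: height = 3408 / 2.390 ≈ 1425.94 px.
The frame scales by 4821/3408 = 1.4146; 1425.94 × 1.4146 ≈ 2017.15 px.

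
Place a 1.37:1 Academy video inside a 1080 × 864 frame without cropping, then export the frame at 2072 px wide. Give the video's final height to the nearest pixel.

Fitted into 1080×864, the video spans the width; its height is 1080 / 1.370 ≈ 788.32 px.
Scaling 1080 → 2072 is ×1.9185, so the height becomes 788.32 × 1.9185 ≈ 1512.41 px.

1512 px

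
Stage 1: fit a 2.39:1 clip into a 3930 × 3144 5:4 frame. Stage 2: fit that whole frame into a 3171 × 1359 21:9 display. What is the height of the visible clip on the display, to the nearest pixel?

711 px

Inside the 3930×3144 canvas the clip is width-limited at 3930.00 × 1644.35.
Second fit — the 5:4 canvas into 3171×1359 spans the height: 1698.75 × 1359.00 (×0.4323 from 3930×3144).
The clip scales with it: height 1644.35 × 0.4323 ≈ 710.77.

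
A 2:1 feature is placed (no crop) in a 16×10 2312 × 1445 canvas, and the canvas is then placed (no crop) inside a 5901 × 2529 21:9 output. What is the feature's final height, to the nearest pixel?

2023 px

Inside the 2312×1445 canvas the feature is width-limited at 2312.00 × 1156.00.
Second fit — the 16×10 canvas into 5901×2529 spans the height: 4046.40 × 2529.00 (×1.7502 from 2312×1445).
The feature scales with it: height 1156.00 × 1.7502 ≈ 2023.20.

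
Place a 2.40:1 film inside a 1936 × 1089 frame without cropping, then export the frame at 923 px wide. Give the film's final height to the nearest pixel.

385 px

At 1936×1089 the film is width-limited, so height = 1936 / 2.400 ≈ 806.67 px.
Scaling 1936 → 923 is ×0.4768, so the height becomes 806.67 × 0.4768 ≈ 384.58 px.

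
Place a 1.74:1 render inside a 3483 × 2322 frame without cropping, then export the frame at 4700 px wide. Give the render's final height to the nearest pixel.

In the 3483×2322 frame the render fills the width: height = 3483 / 1.740 ≈ 2001.72 px.
Scaling 3483 → 4700 is ×1.3494, so the height becomes 2001.72 × 1.3494 ≈ 2701.15 px.

2701 px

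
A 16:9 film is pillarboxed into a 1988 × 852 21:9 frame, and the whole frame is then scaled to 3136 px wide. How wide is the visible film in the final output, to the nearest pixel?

In the 1988×852 frame the film fills the height: width = 852 × 16/9 ≈ 1514.67 px.
Scaling 1988 → 3136 is ×1.5775, so the width becomes 1514.67 × 1.5775 ≈ 2389.33 px.

2389 px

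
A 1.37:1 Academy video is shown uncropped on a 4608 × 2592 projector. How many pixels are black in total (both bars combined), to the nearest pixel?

2739640 pixels

1.37:1 Academy is narrower than 16:9, so it spans the full height.
The video is 2592 × 1.370 ≈ 3551.0400 px wide.
4608 − 3551.0400 = 1056.9600 px of bars.
That's 1056.9600 × 2592 ≈ 2739640 black pixels.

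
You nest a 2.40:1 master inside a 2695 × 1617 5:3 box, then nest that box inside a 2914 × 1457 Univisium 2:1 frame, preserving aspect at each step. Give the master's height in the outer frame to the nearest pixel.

1012 px

First fit — 2.40:1 into 2695×1617 spans the width: 2695.00 × 1122.92.
Second fit — the 5:3 canvas into 2914×1457 spans the height: 2428.33 × 1457.00 (×0.9011 from 2695×1617).
So the master's height is 1122.92 × 0.9011 ≈ 1011.81.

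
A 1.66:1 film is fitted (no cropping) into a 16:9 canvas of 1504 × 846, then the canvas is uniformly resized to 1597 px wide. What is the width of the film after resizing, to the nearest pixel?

1491 px

Fitted into 1504×846, the film spans the height; its width is 846 × 1.660 ≈ 1404.36 px.
Resizing to 1597 px wide multiplies everything by 1.0618: 1404.36 → 1491.20 px.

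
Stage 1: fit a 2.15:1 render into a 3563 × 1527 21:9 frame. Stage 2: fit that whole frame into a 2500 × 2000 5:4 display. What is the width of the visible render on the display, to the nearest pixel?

2.15:1 in 3563×1527: fills the height, so the render is 3283.05 × 1527.00.
21:9 in 2500×2000: fills the width, so the intermediate becomes 2500.00 × 1071.43 — a scale of ×0.7017.
Applying the same ×0.7017: 3283.05 → 2303.57.

2304 px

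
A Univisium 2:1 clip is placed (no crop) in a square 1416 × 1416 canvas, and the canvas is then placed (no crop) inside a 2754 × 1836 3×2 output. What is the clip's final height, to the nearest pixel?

Inside the 1416×1416 canvas the clip is width-limited at 1416.00 × 708.00.
The square canvas is height-limited in 2754×1836, giving 1836.00 × 1836.00; scale factor 1.2966.
So the clip's height is 708.00 × 1.2966 ≈ 918.00.

918 px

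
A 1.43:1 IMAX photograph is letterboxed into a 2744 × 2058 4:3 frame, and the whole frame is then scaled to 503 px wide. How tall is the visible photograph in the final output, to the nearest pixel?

In the 2744×2058 frame the photograph fills the width: height = 2744 / 1.430 ≈ 1918.88 px.
The frame scales by 503/2744 = 0.1833; 1918.88 × 0.1833 ≈ 351.75 px.

352 px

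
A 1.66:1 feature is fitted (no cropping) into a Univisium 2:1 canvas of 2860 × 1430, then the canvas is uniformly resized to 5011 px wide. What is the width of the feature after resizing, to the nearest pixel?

Fitted into 2860×1430, the feature spans the height; its width is 1430 × 1.660 ≈ 2373.80 px.
The frame scales by 5011/2860 = 1.7521; 2373.80 × 1.7521 ≈ 4159.13 px.

4159 px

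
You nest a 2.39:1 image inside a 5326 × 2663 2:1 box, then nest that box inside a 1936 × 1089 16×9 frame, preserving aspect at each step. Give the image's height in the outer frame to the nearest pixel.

Inside the 5326×2663 canvas the image is width-limited at 5326.00 × 2228.45.
Second fit — the 2:1 canvas into 1936×1089 spans the width: 1936.00 × 968.00 (×0.3635 from 5326×2663).
So the image's height is 2228.45 × 0.3635 ≈ 810.04.

810 px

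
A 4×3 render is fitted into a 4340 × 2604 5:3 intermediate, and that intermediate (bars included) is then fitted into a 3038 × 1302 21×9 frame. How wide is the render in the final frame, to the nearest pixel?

1736 px

First fit — 4×3 into 4340×2604 spans the height: 3472.00 × 2604.00.
Second fit — the 5:3 canvas into 3038×1302 spans the height: 2170.00 × 1302.00 (×0.5000 from 4340×2604).
Applying the same ×0.5000: 3472.00 → 1736.00.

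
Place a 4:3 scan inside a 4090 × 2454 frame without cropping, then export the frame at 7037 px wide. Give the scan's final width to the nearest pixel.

5630 px

In the 4090×2454 frame the scan fills the height: width = 2454 × 4/3 ≈ 3272.00 px.
Resizing to 7037 px wide multiplies everything by 1.7205: 3272.00 → 5629.60 px.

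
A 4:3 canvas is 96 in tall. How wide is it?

96 / 3 × 4 = 128.

128 in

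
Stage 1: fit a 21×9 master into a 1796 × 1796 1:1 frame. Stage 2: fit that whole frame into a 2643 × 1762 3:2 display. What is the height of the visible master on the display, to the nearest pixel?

First fit — 21×9 into 1796×1796 spans the width: 1796.00 × 769.71.
Second fit — the 1:1 canvas into 2643×1762 spans the height: 1762.00 × 1762.00 (×0.9811 from 1796×1796).
So the master's height is 769.71 × 0.9811 ≈ 755.14.

755 px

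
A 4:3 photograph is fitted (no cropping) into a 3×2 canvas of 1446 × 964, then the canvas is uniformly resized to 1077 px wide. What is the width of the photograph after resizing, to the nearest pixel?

957 px

In the 1446×964 frame the photograph fills the height: width = 964 × 4/3 ≈ 1285.33 px.
The frame scales by 1077/1446 = 0.7448; 1285.33 × 0.7448 ≈ 957.33 px.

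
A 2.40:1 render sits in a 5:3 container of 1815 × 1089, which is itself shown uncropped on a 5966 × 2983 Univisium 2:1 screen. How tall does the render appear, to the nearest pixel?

2072 px

Inside the 1815×1089 canvas the render is width-limited at 1815.00 × 756.25.
5:3 in 5966×2983: fills the height, so the intermediate becomes 4971.67 × 2983.00 — a scale of ×2.7392.
Applying the same ×2.7392: 756.25 → 2071.53.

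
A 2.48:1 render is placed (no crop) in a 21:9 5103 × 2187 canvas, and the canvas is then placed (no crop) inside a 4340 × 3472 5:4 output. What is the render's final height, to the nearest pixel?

1750 px

Inside the 5103×2187 canvas the render is width-limited at 5103.00 × 2057.66.
The 21:9 canvas is width-limited in 4340×3472, giving 4340.00 × 1860.00; scale factor 0.8505.
Applying the same ×0.8505: 2057.66 → 1750.00.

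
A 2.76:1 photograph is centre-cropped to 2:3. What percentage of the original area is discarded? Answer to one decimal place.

The height stays; only width is cut (since 2:3 is narrower than 2.76:1).
Fraction kept = (0.667)/(2.760) ≈ 24.15%, so 75.85% is lost.

75.8%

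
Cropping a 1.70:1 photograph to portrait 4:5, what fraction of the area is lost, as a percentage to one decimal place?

portrait 4:5 is narrower than 1.70:1, so the crop keeps the full height and trims the width.
Fraction kept = (0.800)/(1.700) ≈ 47.06%, so 52.94% is lost.

52.9%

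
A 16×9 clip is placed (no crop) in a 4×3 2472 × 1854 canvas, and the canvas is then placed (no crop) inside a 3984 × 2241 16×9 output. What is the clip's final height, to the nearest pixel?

1681 px

First fit — 16×9 into 2472×1854 spans the width: 2472.00 × 1390.50.
The 4×3 canvas is height-limited in 3984×2241, giving 2988.00 × 2241.00; scale factor 1.2087.
The clip scales with it: height 1390.50 × 1.2087 ≈ 1680.75.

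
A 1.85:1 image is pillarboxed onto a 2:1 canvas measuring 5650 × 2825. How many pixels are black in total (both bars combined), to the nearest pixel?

1197094 pixels

1.85:1 is narrower than 2:1, so it spans the full height.
That makes the image 5226.2500 px wide (2825 × 1.850).
Black = 5650 − 5226.2500 = 423.7500 px.
That's 423.7500 × 2825 ≈ 1197094 black pixels.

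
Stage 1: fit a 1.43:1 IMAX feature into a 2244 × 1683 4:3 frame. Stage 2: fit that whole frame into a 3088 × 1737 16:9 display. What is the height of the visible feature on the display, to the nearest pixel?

1.43:1 IMAX in 2244×1683: fills the width, so the feature is 2244.00 × 1569.23.
Second fit — the 4:3 canvas into 3088×1737 spans the height: 2316.00 × 1737.00 (×1.0321 from 2244×1683).
So the feature's height is 1569.23 × 1.0321 ≈ 1619.58.

1620 px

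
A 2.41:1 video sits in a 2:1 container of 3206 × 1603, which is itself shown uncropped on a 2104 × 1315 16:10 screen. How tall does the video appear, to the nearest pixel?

873 px

2.41:1 in 3206×1603: fills the width, so the video is 3206.00 × 1330.29.
The 2:1 canvas is width-limited in 2104×1315, giving 2104.00 × 1052.00; scale factor 0.6563.
The video scales with it: height 1330.29 × 0.6563 ≈ 873.03.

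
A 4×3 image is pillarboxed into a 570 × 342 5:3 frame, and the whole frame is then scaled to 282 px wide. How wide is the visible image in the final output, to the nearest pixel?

Fitted into 570×342, the image spans the height; its width is 342 × 4/3 ≈ 456.00 px.
Scaling 570 → 282 is ×0.4947, so the width becomes 456.00 × 0.4947 ≈ 225.60 px.

226 px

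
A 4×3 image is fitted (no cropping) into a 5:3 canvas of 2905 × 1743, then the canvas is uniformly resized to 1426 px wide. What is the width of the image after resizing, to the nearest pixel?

At 2905×1743 the image is height-limited, so width = 1743 × 4/3 ≈ 2324.00 px.
Resizing to 1426 px wide multiplies everything by 0.4909: 2324.00 → 1140.80 px.

1141 px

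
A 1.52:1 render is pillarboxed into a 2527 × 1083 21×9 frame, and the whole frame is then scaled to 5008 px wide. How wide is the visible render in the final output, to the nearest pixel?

Fitted into 2527×1083, the render spans the height; its width is 1083 × 1.520 ≈ 1646.16 px.
Scaling 2527 → 5008 is ×1.9818, so the width becomes 1646.16 × 1.9818 ≈ 3262.35 px.

3262 px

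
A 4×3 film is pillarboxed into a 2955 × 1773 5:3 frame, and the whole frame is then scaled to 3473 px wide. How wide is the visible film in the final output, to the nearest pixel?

In the 2955×1773 frame the film fills the height: width = 1773 × 4/3 ≈ 2364.00 px.
The frame scales by 3473/2955 = 1.1753; 2364.00 × 1.1753 ≈ 2778.40 px.

2778 px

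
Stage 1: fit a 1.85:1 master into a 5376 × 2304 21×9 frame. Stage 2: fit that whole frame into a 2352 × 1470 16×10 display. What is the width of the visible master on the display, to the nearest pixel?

1865 px

1.85:1 in 5376×2304: fills the height, so the master is 4262.40 × 2304.00.
21×9 in 2352×1470: fills the width, so the intermediate becomes 2352.00 × 1008.00 — a scale of ×0.4375.
The master scales with it: width 4262.40 × 0.4375 ≈ 1864.80.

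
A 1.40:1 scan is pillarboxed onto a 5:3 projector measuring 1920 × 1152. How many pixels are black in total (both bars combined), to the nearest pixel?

Since 1.400 < 1.667, the scan is height-limited.
Content width = 1152 × 1.400 ≈ 1612.8000 px.
Black = 1920 − 1612.8000 = 307.2000 px.
Across the 1152-px span: 307.2000 × 1152 ≈ 353894 px.

353894 pixels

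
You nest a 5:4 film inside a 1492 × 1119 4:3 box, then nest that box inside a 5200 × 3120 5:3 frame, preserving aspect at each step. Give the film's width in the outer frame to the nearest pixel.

First fit — 5:4 into 1492×1119 spans the height: 1398.75 × 1119.00.
Second fit — the 4:3 canvas into 5200×3120 spans the height: 4160.00 × 3120.00 (×2.7882 from 1492×1119).
So the film's width is 1398.75 × 2.7882 ≈ 3900.00.

3900 px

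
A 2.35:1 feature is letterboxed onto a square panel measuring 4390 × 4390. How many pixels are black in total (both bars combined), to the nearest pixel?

11071206 pixels

2.35:1 (2.350) > square (1.000), so the feature fills the width.
That makes the image 1868.0851 px tall (4390 / 2.350).
Black = 4390 − 1868.0851 = 2521.9149 px.
Bar area = 2521.9149 × 4390 ≈ 11071206 px.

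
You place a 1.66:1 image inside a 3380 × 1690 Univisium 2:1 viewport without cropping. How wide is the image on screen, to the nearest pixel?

1.66:1 (1.660) < Univisium 2:1 (2.000), so the image fills the height.
That makes the image 2805.40 px wide (1690 × 1.660).

2805 px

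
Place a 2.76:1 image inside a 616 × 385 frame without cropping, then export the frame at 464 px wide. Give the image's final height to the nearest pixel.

At 616×385 the image is width-limited, so height = 616 / 2.760 ≈ 223.19 px.
The frame scales by 464/616 = 0.7532; 223.19 × 0.7532 ≈ 168.12 px.

168 px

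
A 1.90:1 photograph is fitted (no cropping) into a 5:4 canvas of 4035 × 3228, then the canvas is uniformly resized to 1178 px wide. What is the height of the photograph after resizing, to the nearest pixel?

620 px

In the 4035×3228 frame the photograph fills the width: height = 4035 / 1.900 ≈ 2123.68 px.
Scaling 4035 → 1178 is ×0.2919, so the height becomes 2123.68 × 0.2919 ≈ 620.00 px.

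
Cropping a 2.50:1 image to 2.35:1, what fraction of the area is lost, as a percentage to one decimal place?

2.35:1 is narrower than 2.50:1, so the crop keeps the full height and trims the width.
Area ratio = (2.350)/(2.500) = 94.00%; the remaining 6.00% is cropped out.

6.0%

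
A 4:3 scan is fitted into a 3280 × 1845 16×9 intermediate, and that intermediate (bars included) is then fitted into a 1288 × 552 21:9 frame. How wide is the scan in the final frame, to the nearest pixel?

Inside the 3280×1845 canvas the scan is height-limited at 2460.00 × 1845.00.
The 16×9 canvas is height-limited in 1288×552, giving 981.33 × 552.00; scale factor 0.2992.
So the scan's width is 2460.00 × 0.2992 ≈ 736.00.

736 px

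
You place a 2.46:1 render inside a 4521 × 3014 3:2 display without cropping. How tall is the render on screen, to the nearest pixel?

1838 px

Since 2.460 > 1.500, the render is width-limited.
That makes the image 1837.80 px tall (4521 / 2.460).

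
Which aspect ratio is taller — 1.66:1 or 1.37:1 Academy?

1.37:1 Academy

1.66 and 1.37; 1.66 > 1.37. The smaller width-to-height ratio is the taller frame.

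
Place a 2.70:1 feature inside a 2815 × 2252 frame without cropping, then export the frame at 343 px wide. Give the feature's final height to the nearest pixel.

127 px

At 2815×2252 the feature is width-limited, so height = 2815 / 2.700 ≈ 1042.59 px.
Resizing to 343 px wide multiplies everything by 0.1218: 1042.59 → 127.04 px.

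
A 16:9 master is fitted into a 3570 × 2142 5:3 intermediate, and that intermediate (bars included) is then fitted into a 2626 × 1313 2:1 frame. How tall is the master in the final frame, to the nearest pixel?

16:9 in 3570×2142: fills the width, so the master is 3570.00 × 2008.12.
Second fit — the 5:3 canvas into 2626×1313 spans the height: 2188.33 × 1313.00 (×0.6130 from 3570×2142).
The master scales with it: height 2008.12 × 0.6130 ≈ 1230.94.

1231 px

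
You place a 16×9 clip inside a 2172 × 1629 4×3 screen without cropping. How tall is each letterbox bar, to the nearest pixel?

Since 1.778 > 1.333, the clip is width-limited.
The clip is 2172 × 9/16 ≈ 1221.75 px tall.
Leftover height: 1629 − 1221.75 = 407.25 px → 203.62 each side.

204 px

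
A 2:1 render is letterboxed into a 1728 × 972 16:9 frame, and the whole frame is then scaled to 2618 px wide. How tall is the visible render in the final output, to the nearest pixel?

At 1728×972 the render is width-limited, so height = 1728 × 1/2 ≈ 864.00 px.
Resizing to 2618 px wide multiplies everything by 1.5150: 864.00 → 1309.00 px.

1309 px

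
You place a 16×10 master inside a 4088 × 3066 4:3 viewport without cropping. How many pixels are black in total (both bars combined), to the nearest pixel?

16×10 is wider than 4:3, so it spans the full width.
Content height = 4088 × 10/16 ≈ 2555.0000 px.
3066 − 2555.0000 = 511.0000 px of bars.
Bar area = 511.0000 × 4088 ≈ 2088968 px.

2088968 pixels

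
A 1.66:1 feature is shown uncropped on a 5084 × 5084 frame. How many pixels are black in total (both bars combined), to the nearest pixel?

10276540 pixels

1.66:1 (1.660) > square (1.000), so the feature fills the width.
That makes the image 3062.6506 px tall (5084 / 1.660).
Black = 5084 − 3062.6506 = 2021.3494 px.
Bar area = 2021.3494 × 5084 ≈ 10276540 px.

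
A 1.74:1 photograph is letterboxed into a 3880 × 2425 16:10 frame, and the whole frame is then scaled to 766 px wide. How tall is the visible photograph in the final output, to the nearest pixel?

Fitted into 3880×2425, the photograph spans the width; its height is 3880 / 1.740 ≈ 2229.89 px.
Resizing to 766 px wide multiplies everything by 0.1974: 2229.89 → 440.23 px.

440 px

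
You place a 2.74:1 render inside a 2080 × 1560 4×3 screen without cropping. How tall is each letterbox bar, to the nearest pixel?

400 px

2.74:1 (2.740) > 4×3 (1.333), so the render fills the width.
The render is 2080 / 2.740 ≈ 759.12 px tall.
1560 − 759.12 = 800.88 px of bars (400.44 each).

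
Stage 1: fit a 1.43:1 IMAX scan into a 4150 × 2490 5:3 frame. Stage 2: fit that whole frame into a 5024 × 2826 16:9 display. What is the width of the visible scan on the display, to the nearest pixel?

4041 px

First fit — 1.43:1 IMAX into 4150×2490 spans the height: 3560.70 × 2490.00.
Second fit — the 5:3 canvas into 5024×2826 spans the height: 4710.00 × 2826.00 (×1.1349 from 4150×2490).
So the scan's width is 3560.70 × 1.1349 ≈ 4041.18.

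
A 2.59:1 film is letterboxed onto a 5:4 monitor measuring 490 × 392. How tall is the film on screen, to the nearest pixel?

189 px

Since 2.590 > 1.250, the film is width-limited.
That makes the image 189.19 px tall (490 / 2.590).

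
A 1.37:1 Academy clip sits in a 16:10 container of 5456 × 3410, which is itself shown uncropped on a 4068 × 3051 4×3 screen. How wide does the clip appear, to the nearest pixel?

Inside the 5456×3410 canvas the clip is height-limited at 4671.70 × 3410.00.
Second fit — the 16:10 canvas into 4068×3051 spans the width: 4068.00 × 2542.50 (×0.7456 from 5456×3410).
The clip scales with it: width 4671.70 × 0.7456 ≈ 3483.22.

3483 px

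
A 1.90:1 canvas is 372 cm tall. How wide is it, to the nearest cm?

707 cm

At 1.90:1, 372 × 1.900 ≈ 706.80.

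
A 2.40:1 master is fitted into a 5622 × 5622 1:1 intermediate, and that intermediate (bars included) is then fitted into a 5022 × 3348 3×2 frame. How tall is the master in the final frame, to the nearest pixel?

2.40:1 in 5622×5622: fills the width, so the master is 5622.00 × 2342.50.
The 1:1 canvas is height-limited in 5022×3348, giving 3348.00 × 3348.00; scale factor 0.5955.
Applying the same ×0.5955: 2342.50 → 1395.00.

1395 px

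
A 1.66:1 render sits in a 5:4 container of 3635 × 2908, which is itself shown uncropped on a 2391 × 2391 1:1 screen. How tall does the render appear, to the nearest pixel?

1440 px

1.66:1 in 3635×2908: fills the width, so the render is 3635.00 × 2189.76.
The 5:4 canvas is width-limited in 2391×2391, giving 2391.00 × 1912.80; scale factor 0.6578.
So the render's height is 2189.76 × 0.6578 ≈ 1440.36.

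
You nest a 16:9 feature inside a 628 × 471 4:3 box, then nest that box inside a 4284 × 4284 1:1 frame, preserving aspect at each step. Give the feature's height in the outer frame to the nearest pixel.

16:9 in 628×471: fills the width, so the feature is 628.00 × 353.25.
The 4:3 canvas is width-limited in 4284×4284, giving 4284.00 × 3213.00; scale factor 6.8217.
Applying the same ×6.8217: 353.25 → 2409.75.

2410 px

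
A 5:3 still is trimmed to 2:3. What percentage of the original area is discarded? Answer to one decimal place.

60.0%

2:3 is narrower than 5:3, so the crop keeps the full height and trims the width.
Area ratio = (0.667)/(1.667) = 40.00%; the remaining 60.00% is cropped out.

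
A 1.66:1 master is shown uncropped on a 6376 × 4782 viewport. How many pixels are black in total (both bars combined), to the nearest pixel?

1.66:1 (1.660) > 4×3 (1.333), so the master fills the width.
The master is 6376 / 1.660 ≈ 3840.9639 px tall.
4782 − 3840.9639 = 941.0361 px of bars.
Across the 6376-px span: 941.0361 × 6376 ≈ 6000046 px.

6000046 pixels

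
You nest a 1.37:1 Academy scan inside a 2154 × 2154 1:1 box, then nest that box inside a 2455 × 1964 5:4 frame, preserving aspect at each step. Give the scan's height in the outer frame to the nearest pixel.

1434 px

1.37:1 Academy in 2154×2154: fills the width, so the scan is 2154.00 × 1572.26.
The 1:1 canvas is height-limited in 2455×1964, giving 1964.00 × 1964.00; scale factor 0.9118.
Applying the same ×0.9118: 1572.26 → 1433.58.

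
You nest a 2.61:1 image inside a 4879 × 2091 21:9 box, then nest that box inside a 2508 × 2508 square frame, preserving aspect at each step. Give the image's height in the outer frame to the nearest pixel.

Inside the 4879×2091 canvas the image is width-limited at 4879.00 × 1869.35.
21:9 in 2508×2508: fills the width, so the intermediate becomes 2508.00 × 1074.86 — a scale of ×0.5140.
The image scales with it: height 1869.35 × 0.5140 ≈ 960.92.

961 px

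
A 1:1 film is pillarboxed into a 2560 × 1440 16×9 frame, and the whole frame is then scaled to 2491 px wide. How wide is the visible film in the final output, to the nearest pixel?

At 2560×1440 the film is height-limited, so width = 1440 × 1/1 ≈ 1440.00 px.
The frame scales by 2491/2560 = 0.9730; 1440.00 × 0.9730 ≈ 1401.19 px.

1401 px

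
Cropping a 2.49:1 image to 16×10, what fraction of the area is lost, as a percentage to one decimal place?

The height stays; only width is cut (since 16×10 is narrower than 2.49:1).
(1.600)/(2.490) ≈ 0.643 of the area survives, leaving 35.74% discarded.

35.7%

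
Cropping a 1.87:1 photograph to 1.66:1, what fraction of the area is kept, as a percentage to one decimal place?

The height stays; only width is cut (since 1.66:1 is narrower than 1.87:1).
(1.660)/(1.870) ≈ 0.888 of the area survives.

88.8%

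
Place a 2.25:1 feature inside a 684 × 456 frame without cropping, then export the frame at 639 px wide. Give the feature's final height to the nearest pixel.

At 684×456 the feature is width-limited, so height = 684 / 2.250 ≈ 304.00 px.
Resizing to 639 px wide multiplies everything by 0.9342: 304.00 → 284.00 px.

284 px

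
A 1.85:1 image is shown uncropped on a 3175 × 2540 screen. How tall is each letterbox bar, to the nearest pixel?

412 px

1.85:1 (1.850) > 5:4 (1.250), so the image fills the width.
That makes the image 1716.22 px tall (3175 / 1.850).
Leftover height: 2540 − 1716.22 = 823.78 px → 411.89 each side.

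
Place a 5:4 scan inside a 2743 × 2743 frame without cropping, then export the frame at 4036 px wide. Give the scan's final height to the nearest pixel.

Fitted into 2743×2743, the scan spans the width; its height is 2743 × 4/5 ≈ 2194.40 px.
Resizing to 4036 px wide multiplies everything by 1.4714: 2194.40 → 3228.80 px.

3229 px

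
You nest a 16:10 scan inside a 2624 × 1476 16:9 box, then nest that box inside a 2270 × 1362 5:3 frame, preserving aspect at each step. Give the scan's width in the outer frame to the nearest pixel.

Inside the 2624×1476 canvas the scan is height-limited at 2361.60 × 1476.00.
The 16:9 canvas is width-limited in 2270×1362, giving 2270.00 × 1276.88; scale factor 0.8651.
Applying the same ×0.8651: 2361.60 → 2043.00.

2043 px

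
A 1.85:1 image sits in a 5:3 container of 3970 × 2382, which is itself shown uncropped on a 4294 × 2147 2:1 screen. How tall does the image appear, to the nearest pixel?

Inside the 3970×2382 canvas the image is width-limited at 3970.00 × 2145.95.
The 5:3 canvas is height-limited in 4294×2147, giving 3578.33 × 2147.00; scale factor 0.9013.
So the image's height is 2145.95 × 0.9013 ≈ 1934.23.

1934 px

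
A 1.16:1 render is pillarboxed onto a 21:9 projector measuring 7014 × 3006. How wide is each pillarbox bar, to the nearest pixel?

1764 px

1.16:1 (1.160) < 21:9 (2.333), so the render fills the height.
The render is 3006 × 1.160 ≈ 3486.96 px wide.
Black = 7014 − 3486.96 = 3527.04 px, or 1763.52 per bar.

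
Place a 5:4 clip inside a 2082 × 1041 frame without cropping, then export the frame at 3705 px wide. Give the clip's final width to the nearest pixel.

2316 px

Fitted into 2082×1041, the clip spans the height; its width is 1041 × 5/4 ≈ 1301.25 px.
Resizing to 3705 px wide multiplies everything by 1.7795: 1301.25 → 2315.62 px.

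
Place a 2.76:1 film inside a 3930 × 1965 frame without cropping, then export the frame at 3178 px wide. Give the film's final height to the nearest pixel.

At 3930×1965 the film is width-limited, so height = 3930 / 2.760 ≈ 1423.91 px.
Resizing to 3178 px wide multiplies everything by 0.8087: 1423.91 → 1151.45 px.

1151 px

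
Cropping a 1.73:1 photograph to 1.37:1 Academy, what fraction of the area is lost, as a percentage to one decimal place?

Going from 1.73:1 to 1.37:1 Academy means cutting width while keeping height.
(1.370)/(1.730) ≈ 0.792 of the area survives, leaving 20.81% discarded.

20.8%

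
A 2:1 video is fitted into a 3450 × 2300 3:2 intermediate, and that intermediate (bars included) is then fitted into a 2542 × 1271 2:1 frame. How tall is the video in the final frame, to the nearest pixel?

953 px

2:1 in 3450×2300: fills the width, so the video is 3450.00 × 1725.00.
3:2 in 2542×1271: fills the height, so the intermediate becomes 1906.50 × 1271.00 — a scale of ×0.5526.
Applying the same ×0.5526: 1725.00 → 953.25.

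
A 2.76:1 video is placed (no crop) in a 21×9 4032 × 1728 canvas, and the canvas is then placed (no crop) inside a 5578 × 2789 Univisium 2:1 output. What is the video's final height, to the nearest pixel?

2021 px

2.76:1 in 4032×1728: fills the width, so the video is 4032.00 × 1460.87.
21×9 in 5578×2789: fills the width, so the intermediate becomes 5578.00 × 2390.57 — a scale of ×1.3834.
Applying the same ×1.3834: 1460.87 → 2021.01.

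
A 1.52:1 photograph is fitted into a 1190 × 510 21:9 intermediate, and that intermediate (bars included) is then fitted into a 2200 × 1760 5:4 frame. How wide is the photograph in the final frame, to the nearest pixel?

First fit — 1.52:1 into 1190×510 spans the height: 775.20 × 510.00.
The 21:9 canvas is width-limited in 2200×1760, giving 2200.00 × 942.86; scale factor 1.8487.
Applying the same ×1.8487: 775.20 → 1433.14.

1433 px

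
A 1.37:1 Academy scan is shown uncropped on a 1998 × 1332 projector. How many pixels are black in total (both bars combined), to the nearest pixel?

230649 pixels

1.37:1 Academy is narrower than 3:2, so it spans the full height.
Content width = 1332 × 1.370 ≈ 1824.8400 px.
1998 − 1824.8400 = 173.1600 px of bars.
That's 173.1600 × 1332 ≈ 230649 black pixels.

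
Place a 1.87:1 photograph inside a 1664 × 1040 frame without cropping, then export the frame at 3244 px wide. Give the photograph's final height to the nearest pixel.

At 1664×1040 the photograph is width-limited, so height = 1664 / 1.870 ≈ 889.84 px.
Scaling 1664 → 3244 is ×1.9495, so the height becomes 889.84 × 1.9495 ≈ 1734.76 px.

1735 px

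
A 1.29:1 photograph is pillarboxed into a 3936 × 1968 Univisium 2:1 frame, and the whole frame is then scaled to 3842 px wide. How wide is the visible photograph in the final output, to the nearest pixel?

2478 px

At 3936×1968 the photograph is height-limited, so width = 1968 × 1.290 ≈ 2538.72 px.
The frame scales by 3842/3936 = 0.9761; 2538.72 × 0.9761 ≈ 2478.09 px.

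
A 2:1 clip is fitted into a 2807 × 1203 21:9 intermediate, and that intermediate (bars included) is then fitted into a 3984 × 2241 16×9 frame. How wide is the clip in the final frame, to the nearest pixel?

3415 px

2:1 in 2807×1203: fills the height, so the clip is 2406.00 × 1203.00.
The 21:9 canvas is width-limited in 3984×2241, giving 3984.00 × 1707.43; scale factor 1.4193.
The clip scales with it: width 2406.00 × 1.4193 ≈ 3414.86.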